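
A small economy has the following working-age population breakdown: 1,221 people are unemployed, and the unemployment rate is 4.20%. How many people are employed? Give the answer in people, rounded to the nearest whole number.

About 27,850 are employed.

Labor force = U / u = 1,221 / 0.0420 ≈ 29,071.
Employed = labor force − unemployed = 29,071 − 1,221 = 27,850.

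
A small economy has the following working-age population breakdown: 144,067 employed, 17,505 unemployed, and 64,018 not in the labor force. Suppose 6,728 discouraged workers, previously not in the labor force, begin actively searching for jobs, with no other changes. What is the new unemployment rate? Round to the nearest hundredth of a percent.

New unemployment rate ≈ 14.40%.

Initially, labor force = 144,067 + 17,505 = 161,572, so u = 17,505/161,572 = 10.83%.
After the change, unemployed and labor force both rise by 6,728 → E = 144,067, U = 24,233, labor force = 168,300.
New unemployment rate = 24,233 / 168,300 = 14.40%.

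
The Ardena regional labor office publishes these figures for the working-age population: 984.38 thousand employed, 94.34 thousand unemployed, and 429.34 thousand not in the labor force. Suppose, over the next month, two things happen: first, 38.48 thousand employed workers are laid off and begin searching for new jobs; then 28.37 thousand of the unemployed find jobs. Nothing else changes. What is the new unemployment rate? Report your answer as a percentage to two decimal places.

Initially, labor force = 984.38 + 94.34 = 1,078.72 thousand, so u = 94.34/1,078.72 = 8.75%.
After the first change, employed falls and unemployed rises by 38.48; labor force unchanged → E = 945.90, U = 132.82, labor force = 1,078.72 thousand.
After the second change, unemployed falls and employed rises by 28.37; labor force unchanged → E = 974.27, U = 104.45, labor force = 1,078.72 thousand.
New unemployment rate = 104.45 / 1,078.72 = 9.68%.

New unemployment rate ≈ 9.68%.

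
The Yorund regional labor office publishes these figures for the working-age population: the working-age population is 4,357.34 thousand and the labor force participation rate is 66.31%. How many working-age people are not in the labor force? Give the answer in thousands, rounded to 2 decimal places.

About 1,467.99 thousand are not in the labor force.

Share not in the labor force = 1 − 0.6631 = 0.3369.
Not in labor force = 0.3369 × 4,357.34 ≈ 1,467.99 thousand.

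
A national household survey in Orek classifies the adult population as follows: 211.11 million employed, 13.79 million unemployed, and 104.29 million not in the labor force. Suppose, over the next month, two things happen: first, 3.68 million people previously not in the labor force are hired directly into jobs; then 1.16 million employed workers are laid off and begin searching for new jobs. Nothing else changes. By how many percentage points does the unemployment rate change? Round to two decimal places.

Initially, labor force = 211.11 + 13.79 = 224.90 million, so u = 13.79/224.90 = 6.13%.
After the first change, employed and labor force both rise by 3.68; unemployed unchanged → E = 214.79, U = 13.79, labor force = 228.58 million.
After the second change, employed falls and unemployed rises by 1.16; labor force unchanged → E = 213.63, U = 14.95, labor force = 228.58 million.
New unemployment rate = 14.95 / 228.58 = 6.54%.
Change = 6.54% − 6.13% = +0.41 percentage points.

The unemployment rate changes by +0.41 percentage points.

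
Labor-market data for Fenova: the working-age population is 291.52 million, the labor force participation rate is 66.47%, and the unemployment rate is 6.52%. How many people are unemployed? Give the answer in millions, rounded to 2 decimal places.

Labor force = 0.6647 × 291.52 = 193.77 million.
Unemployed = 0.0652 × 193.77 ≈ 12.63 million.

About 12.63 million are unemployed.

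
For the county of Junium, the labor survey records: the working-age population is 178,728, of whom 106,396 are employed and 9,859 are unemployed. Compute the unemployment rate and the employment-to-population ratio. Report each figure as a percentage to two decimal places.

Unemployment rate ≈ 8.48%; employment-population ratio ≈ 59.53%.

Labor force = employed + unemployed = 106,396 + 9,859 = 116,255.
Unemployment rate = 9,859 / 116,255 = 8.48%.
Employment-population ratio = 106,396 / 178,728 = 59.53%.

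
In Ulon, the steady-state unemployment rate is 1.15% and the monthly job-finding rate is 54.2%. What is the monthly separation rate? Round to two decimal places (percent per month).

Separation rate ≈ 0.63% per month.

From u* = s/(s+f): s = u·f/(1−u).
s = 0.0115 × 54.2 / (1 − 0.0115) = 0.6233 / 0.9885 ≈ 0.63% per month.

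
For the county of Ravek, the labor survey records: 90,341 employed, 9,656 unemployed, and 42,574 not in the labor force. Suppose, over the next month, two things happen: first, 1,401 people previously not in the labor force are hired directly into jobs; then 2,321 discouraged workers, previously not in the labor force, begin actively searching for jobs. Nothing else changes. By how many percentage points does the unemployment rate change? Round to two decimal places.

The unemployment rate changes by +1.89 percentage points.

Initially, labor force = 90,341 + 9,656 = 99,997, so u = 9,656/99,997 = 9.66%.
After the first change, employed and labor force both rise by 1,401; unemployed unchanged → E = 91,742, U = 9,656, labor force = 101,398.
After the second change, unemployed and labor force both rise by 2,321 → E = 91,742, U = 11,977, labor force = 103,719.
New unemployment rate = 11,977 / 103,719 = 11.55%.
Change = 11.55% − 9.66% = +1.89 percentage points.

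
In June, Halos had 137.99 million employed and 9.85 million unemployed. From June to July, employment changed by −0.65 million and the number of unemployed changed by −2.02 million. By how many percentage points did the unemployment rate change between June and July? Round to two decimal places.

June: labor force = 137.99 + 9.85 = 147.84; u = 9.85/147.84 = 6.66%.
July: labor force = 137.34 + 7.83 = 145.17; u = 7.83/145.17 = 5.39%.
Change = 5.39% − 6.66% = −1.27 pp.

The unemployment rate changed by −1.27 percentage points.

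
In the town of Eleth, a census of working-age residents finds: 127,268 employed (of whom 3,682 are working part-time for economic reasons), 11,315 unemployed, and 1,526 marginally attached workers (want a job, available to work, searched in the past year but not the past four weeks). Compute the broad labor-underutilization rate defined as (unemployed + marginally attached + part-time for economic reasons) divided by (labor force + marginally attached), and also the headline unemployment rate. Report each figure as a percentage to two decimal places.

Broad underutilization rate ≈ 11.79%; headline unemployment rate ≈ 8.16%.

Labor force = 127,268 + 11,315 = 138,583.
Numerator = 11,315 + 1,526 + 3,682 = 16,523.
Denominator = 138,583 + 1,526 = 140,109.
Broad rate = 16,523 / 140,109 = 11.79%.
Headline unemployment rate = 11,315 / 138,583 = 8.16%.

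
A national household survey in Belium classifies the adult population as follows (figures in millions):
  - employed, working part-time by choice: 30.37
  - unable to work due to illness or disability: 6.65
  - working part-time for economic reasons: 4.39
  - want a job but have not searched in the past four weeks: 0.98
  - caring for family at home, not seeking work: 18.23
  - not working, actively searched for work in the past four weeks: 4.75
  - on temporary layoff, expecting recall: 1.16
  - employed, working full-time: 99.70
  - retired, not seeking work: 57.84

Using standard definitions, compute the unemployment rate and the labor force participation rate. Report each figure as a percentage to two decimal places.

Unemployment rate ≈ 4.21%; labor force participation rate ≈ 62.65%.

Employed = 30.37 + 4.39 + 99.70 = 134.46 million (anyone who worked, including part-time for economic reasons, counts as employed).
Unemployed = 4.75 + 1.16 = 5.91 million (jobless and actively searching, or on temporary layoff).
Labor force = 134.46 + 5.91 = 140.37 million.
Not in labor force = 6.65 + 0.98 + 18.23 + 57.84 = 83.70 million (those not working and not actively searching are outside the labor force — including those who want a job but have given up searching).
Civilian working-age population = 140.37 + 83.70 = 224.07 million.
Unemployment rate = 5.91 / 140.37 = 4.21%.
Labor force participation rate = 140.37 / 224.07 = 62.65%.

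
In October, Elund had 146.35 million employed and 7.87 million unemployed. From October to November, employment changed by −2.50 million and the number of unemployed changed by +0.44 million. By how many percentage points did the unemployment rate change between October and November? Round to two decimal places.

October: labor force = 146.35 + 7.87 = 154.22; u = 7.87/154.22 = 5.10%.
November: labor force = 143.85 + 8.31 = 152.16; u = 8.31/152.16 = 5.46%.
Change = 5.46% − 5.10% = +0.36 pp.

The unemployment rate changed by +0.36 percentage points.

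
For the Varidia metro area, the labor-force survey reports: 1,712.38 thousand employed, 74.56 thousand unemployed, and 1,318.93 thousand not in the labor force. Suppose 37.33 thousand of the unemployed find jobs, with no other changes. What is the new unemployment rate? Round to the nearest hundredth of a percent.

Initially, labor force = 1,712.38 + 74.56 = 1,786.94 thousand, so u = 74.56/1,786.94 = 4.17%.
After the change, unemployed falls and employed rises by 37.33; labor force unchanged → E = 1,749.71, U = 37.23, labor force = 1,786.94 thousand.
New unemployment rate = 37.23 / 1,786.94 = 2.08%.

New unemployment rate ≈ 2.08%.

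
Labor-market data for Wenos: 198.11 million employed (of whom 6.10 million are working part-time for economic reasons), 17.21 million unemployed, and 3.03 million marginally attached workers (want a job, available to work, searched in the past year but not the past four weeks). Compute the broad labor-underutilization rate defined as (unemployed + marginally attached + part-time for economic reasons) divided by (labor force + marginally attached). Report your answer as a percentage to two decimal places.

Broad underutilization rate ≈ 12.06%.

Labor force = 198.11 + 17.21 = 215.32 million.
Numerator = 17.21 + 3.03 + 6.10 = 26.34 million.
Denominator = 215.32 + 3.03 = 218.35 million.
Broad rate = 26.34 / 218.35 = 12.06%.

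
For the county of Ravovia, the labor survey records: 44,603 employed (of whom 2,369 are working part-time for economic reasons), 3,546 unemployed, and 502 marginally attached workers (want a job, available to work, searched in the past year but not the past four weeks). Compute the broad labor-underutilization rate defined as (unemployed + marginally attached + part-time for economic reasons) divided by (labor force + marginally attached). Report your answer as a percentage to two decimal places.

Labor force = 44,603 + 3,546 = 48,149.
Numerator = 3,546 + 502 + 2,369 = 6,417.
Denominator = 48,149 + 502 = 48,651.
Broad rate = 6,417 / 48,651 = 13.19%.

Broad underutilization rate ≈ 13.19%.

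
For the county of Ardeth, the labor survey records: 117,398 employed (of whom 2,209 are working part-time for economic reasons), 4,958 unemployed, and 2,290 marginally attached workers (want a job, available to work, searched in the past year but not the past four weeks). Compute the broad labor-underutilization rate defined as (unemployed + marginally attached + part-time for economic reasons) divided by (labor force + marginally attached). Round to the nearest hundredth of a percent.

Labor force = 117,398 + 4,958 = 122,356.
Numerator = 4,958 + 2,290 + 2,209 = 9,457.
Denominator = 122,356 + 2,290 = 124,646.
Broad rate = 9,457 / 124,646 = 7.59%.

Broad underutilization rate ≈ 7.59%.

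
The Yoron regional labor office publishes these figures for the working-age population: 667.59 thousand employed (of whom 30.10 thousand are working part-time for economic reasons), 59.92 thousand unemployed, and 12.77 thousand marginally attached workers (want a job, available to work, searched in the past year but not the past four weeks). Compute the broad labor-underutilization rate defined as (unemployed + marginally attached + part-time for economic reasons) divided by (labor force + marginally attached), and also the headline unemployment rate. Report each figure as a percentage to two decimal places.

Broad underutilization rate ≈ 13.89%; headline unemployment rate ≈ 8.24%.

Labor force = 667.59 + 59.92 = 727.51 thousand.
Numerator = 59.92 + 12.77 + 30.10 = 102.79 thousand.
Denominator = 727.51 + 12.77 = 740.28 thousand.
Broad rate = 102.79 / 740.28 = 13.89%.
Headline unemployment rate = 59.92 / 727.51 = 8.24%.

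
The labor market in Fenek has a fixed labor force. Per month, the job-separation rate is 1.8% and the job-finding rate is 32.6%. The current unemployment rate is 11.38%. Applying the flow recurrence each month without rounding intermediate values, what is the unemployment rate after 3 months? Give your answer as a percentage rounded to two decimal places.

Unemployment rate after three months ≈ 6.97%.

With a fixed labor force, u_{t+1} = u_t + s·(1−u_t) − f·u_t = u_t·(1−s−f) + s.
Here 1−s−f = 0.656 and s = 0.018.
u_1 = 0.113800 × 0.656 + 0.018 = 0.092653.
u_2 = 0.092653 × 0.656 + 0.018 = 0.078780.
u_3 = 0.078780 × 0.656 + 0.018 = 0.069680.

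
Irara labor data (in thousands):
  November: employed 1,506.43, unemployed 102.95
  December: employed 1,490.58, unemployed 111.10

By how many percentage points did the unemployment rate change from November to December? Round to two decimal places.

The unemployment rate changed by +0.54 percentage points.

November: labor force = 1,506.43 + 102.95 = 1,609.38; u = 102.95/1,609.38 = 6.40%.
December: labor force = 1,490.58 + 111.10 = 1,601.68; u = 111.10/1,601.68 = 6.94%.
Change = 6.94% − 6.40% = +0.54 pp.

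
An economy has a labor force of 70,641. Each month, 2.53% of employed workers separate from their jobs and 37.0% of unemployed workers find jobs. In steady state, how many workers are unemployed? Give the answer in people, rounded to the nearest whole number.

Steady-state unemployment rate u* = s/(s+f) = 2.53/(2.53+37.0) = 0.064002.
Unemployed = u* × labor force = 0.064002 × 70,641 ≈ 4,521.

About 4,521 are unemployed in steady state.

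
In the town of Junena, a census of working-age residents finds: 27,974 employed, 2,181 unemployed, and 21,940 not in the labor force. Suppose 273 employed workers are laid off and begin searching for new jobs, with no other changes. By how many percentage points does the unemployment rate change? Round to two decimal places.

Initially, labor force = 27,974 + 2,181 = 30,155, so u = 2,181/30,155 = 7.23%.
After the change, employed falls and unemployed rises by 273; labor force unchanged → E = 27,701, U = 2,454, labor force = 30,155.
New unemployment rate = 2,454 / 30,155 = 8.14%.
Change = 8.14% − 7.23% = +0.91 percentage points.

The unemployment rate changes by +0.91 percentage points.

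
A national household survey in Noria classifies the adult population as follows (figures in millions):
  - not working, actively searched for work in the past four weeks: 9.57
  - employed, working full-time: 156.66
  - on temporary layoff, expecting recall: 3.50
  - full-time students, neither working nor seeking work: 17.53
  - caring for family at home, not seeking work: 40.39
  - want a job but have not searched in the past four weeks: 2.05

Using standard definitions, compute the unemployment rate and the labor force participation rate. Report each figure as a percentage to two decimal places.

Employed = 156.66 million.
Unemployed = 9.57 + 3.50 = 13.07 million (jobless and actively searching, or on temporary layoff).
Labor force = 156.66 + 13.07 = 169.73 million.
Not in labor force = 17.53 + 40.39 + 2.05 = 59.97 million (those not working and not actively searching are outside the labor force — including those who want a job but have given up searching).
Civilian working-age population = 169.73 + 59.97 = 229.70 million.
Unemployment rate = 13.07 / 169.73 = 7.70%.
Labor force participation rate = 169.73 / 229.70 = 73.89%.

Unemployment rate ≈ 7.70%; labor force participation rate ≈ 73.89%.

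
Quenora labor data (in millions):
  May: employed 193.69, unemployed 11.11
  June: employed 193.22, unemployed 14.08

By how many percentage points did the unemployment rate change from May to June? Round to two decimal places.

May: labor force = 193.69 + 11.11 = 204.80; u = 11.11/204.80 = 5.42%.
June: labor force = 193.22 + 14.08 = 207.30; u = 14.08/207.30 = 6.79%.
Change = 6.79% − 5.42% = +1.37 pp.

The unemployment rate changed by +1.37 percentage points.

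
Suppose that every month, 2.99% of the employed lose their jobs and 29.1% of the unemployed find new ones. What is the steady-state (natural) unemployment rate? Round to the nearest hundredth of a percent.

Steady-state unemployment rate ≈ 9.32%.

At steady state the flows balance: s·E = f·U, so U/(E+U) = s/(s+f).
u* = 2.99 / (2.99 + 29.1) = 2.99 / 32.09 = 9.32%.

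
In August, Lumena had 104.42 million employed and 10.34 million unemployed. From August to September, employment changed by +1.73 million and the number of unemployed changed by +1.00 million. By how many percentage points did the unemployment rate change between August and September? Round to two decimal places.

August: labor force = 104.42 + 10.34 = 114.76; u = 10.34/114.76 = 9.01%.
September: labor force = 106.15 + 11.34 = 117.49; u = 11.34/117.49 = 9.65%.
Change = 9.65% − 9.01% = +0.64 pp.

The unemployment rate changed by +0.64 percentage points.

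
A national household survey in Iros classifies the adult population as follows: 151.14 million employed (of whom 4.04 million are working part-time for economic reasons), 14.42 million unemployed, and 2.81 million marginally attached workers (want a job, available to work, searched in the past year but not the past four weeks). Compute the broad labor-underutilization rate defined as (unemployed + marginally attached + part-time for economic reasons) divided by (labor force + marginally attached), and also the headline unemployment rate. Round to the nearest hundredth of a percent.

Broad underutilization rate ≈ 12.63%; headline unemployment rate ≈ 8.71%.

Labor force = 151.14 + 14.42 = 165.56 million.
Numerator = 14.42 + 2.81 + 4.04 = 21.27 million.
Denominator = 165.56 + 2.81 = 168.37 million.
Broad rate = 21.27 / 168.37 = 12.63%.
Headline unemployment rate = 14.42 / 165.56 = 8.71%.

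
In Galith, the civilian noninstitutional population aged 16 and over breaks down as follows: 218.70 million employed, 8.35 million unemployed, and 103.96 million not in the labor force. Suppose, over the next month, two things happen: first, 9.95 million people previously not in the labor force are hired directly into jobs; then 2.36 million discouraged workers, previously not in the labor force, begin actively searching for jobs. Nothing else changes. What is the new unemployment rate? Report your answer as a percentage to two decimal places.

New unemployment rate ≈ 4.47%.

Initially, labor force = 218.70 + 8.35 = 227.05 million, so u = 8.35/227.05 = 3.68%.
After the first change, employed and labor force both rise by 9.95; unemployed unchanged → E = 228.65, U = 8.35, labor force = 237.00 million.
After the second change, unemployed and labor force both rise by 2.36 → E = 228.65, U = 10.71, labor force = 239.36 million.
New unemployment rate = 10.71 / 239.36 = 4.47%.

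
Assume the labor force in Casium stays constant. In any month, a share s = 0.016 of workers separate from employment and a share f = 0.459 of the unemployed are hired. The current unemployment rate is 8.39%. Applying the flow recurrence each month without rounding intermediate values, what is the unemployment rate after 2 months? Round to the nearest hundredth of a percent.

With a fixed labor force, u_{t+1} = u_t + s·(1−u_t) − f·u_t = u_t·(1−s−f) + s.
Here 1−s−f = 0.525 and s = 0.016.
u_1 = 0.083900 × 0.525 + 0.016 = 0.060048.
u_2 = 0.060048 × 0.525 + 0.016 = 0.047525.

Unemployment rate after two months ≈ 4.75%.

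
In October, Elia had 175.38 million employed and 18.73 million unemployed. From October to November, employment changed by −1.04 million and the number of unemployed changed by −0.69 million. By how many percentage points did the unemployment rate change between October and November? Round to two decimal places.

The unemployment rate changed by −0.27 percentage points.

October: labor force = 175.38 + 18.73 = 194.11; u = 18.73/194.11 = 9.65%.
November: labor force = 174.34 + 18.04 = 192.38; u = 18.04/192.38 = 9.38%.
Change = 9.38% − 9.65% = −0.27 pp.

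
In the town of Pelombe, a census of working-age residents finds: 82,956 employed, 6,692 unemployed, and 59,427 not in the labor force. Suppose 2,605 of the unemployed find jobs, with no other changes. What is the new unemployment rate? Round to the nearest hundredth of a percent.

Initially, labor force = 82,956 + 6,692 = 89,648, so u = 6,692/89,648 = 7.46%.
After the change, unemployed falls and employed rises by 2,605; labor force unchanged → E = 85,561, U = 4,087, labor force = 89,648.
New unemployment rate = 4,087 / 89,648 = 4.56%.

New unemployment rate ≈ 4.56%.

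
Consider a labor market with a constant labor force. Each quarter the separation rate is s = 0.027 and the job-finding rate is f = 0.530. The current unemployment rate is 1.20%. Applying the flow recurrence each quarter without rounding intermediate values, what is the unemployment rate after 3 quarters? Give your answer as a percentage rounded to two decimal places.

With a fixed labor force, u_{t+1} = u_t + s·(1−u_t) − f·u_t = u_t·(1−s−f) + s.
Here 1−s−f = 0.443 and s = 0.027.
u_1 = 0.012000 × 0.443 + 0.027 = 0.032316.
u_2 = 0.032316 × 0.443 + 0.027 = 0.041316.
u_3 = 0.041316 × 0.443 + 0.027 = 0.045303.

Unemployment rate after three quarters ≈ 4.53%.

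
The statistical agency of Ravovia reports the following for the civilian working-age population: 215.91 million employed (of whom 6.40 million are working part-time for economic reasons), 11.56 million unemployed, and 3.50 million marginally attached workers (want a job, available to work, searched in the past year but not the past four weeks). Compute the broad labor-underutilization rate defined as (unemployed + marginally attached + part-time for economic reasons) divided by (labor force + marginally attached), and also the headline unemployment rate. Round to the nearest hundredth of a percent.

Labor force = 215.91 + 11.56 = 227.47 million.
Numerator = 11.56 + 3.50 + 6.40 = 21.46 million.
Denominator = 227.47 + 3.50 = 230.97 million.
Broad rate = 21.46 / 230.97 = 9.29%.
Headline unemployment rate = 11.56 / 227.47 = 5.08%.

Broad underutilization rate ≈ 9.29%; headline unemployment rate ≈ 5.08%.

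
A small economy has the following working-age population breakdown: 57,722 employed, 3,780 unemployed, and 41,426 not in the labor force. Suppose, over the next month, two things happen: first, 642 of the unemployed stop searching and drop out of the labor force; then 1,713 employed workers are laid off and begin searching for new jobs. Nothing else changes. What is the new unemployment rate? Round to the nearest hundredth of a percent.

Initially, labor force = 57,722 + 3,780 = 61,502, so u = 3,780/61,502 = 6.15%.
After the first change, unemployed and labor force both fall by 642 → E = 57,722, U = 3,138, labor force = 60,860.
After the second change, employed falls and unemployed rises by 1,713; labor force unchanged → E = 56,009, U = 4,851, labor force = 60,860.
New unemployment rate = 4,851 / 60,860 = 7.97%.

New unemployment rate ≈ 7.97%.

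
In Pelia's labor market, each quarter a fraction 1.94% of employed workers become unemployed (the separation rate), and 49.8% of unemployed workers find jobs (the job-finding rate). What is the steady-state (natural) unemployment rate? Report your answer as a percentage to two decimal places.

Steady-state unemployment rate ≈ 3.75%.

At steady state the flows balance: s·E = f·U, so U/(E+U) = s/(s+f).
u* = 1.94 / (1.94 + 49.8) = 1.94 / 51.74 = 3.75%.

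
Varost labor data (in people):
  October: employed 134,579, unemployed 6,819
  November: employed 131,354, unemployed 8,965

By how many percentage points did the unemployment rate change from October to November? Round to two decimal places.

The unemployment rate changed by +1.57 percentage points.

October: labor force = 134,579 + 6,819 = 141,398; u = 6,819/141,398 = 4.82%.
November: labor force = 131,354 + 8,965 = 140,319; u = 8,965/140,319 = 6.39%.
Change = 6.39% − 4.82% = +1.57 pp.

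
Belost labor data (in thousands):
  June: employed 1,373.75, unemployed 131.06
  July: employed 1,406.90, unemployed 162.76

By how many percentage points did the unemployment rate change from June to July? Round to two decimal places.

The unemployment rate changed by +1.66 percentage points.

June: labor force = 1,373.75 + 131.06 = 1,504.81; u = 131.06/1,504.81 = 8.71%.
July: labor force = 1,406.90 + 162.76 = 1,569.66; u = 162.76/1,569.66 = 10.37%.
Change = 10.37% − 8.71% = +1.66 pp.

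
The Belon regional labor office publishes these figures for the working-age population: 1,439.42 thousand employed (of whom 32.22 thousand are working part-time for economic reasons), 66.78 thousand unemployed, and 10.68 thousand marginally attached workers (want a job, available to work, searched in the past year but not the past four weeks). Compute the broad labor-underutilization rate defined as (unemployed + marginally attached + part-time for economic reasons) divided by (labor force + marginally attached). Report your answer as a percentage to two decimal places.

Labor force = 1,439.42 + 66.78 = 1,506.20 thousand.
Numerator = 66.78 + 10.68 + 32.22 = 109.68 thousand.
Denominator = 1,506.20 + 10.68 = 1,516.88 thousand.
Broad rate = 109.68 / 1,516.88 = 7.23%.

Broad underutilization rate ≈ 7.23%.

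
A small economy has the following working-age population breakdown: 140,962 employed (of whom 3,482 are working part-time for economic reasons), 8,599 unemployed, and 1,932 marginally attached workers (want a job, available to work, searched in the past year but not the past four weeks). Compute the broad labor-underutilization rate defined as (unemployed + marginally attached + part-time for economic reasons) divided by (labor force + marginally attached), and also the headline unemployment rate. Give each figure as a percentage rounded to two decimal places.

Broad underutilization rate ≈ 9.25%; headline unemployment rate ≈ 5.75%.

Labor force = 140,962 + 8,599 = 149,561.
Numerator = 8,599 + 1,932 + 3,482 = 14,013.
Denominator = 149,561 + 1,932 = 151,493.
Broad rate = 14,013 / 151,493 = 9.25%.
Headline unemployment rate = 8,599 / 149,561 = 5.75%.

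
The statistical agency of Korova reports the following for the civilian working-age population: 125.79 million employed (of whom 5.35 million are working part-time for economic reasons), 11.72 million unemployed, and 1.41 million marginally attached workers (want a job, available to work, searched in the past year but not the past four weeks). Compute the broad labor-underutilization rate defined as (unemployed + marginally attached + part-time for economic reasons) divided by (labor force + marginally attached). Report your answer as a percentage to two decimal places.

Labor force = 125.79 + 11.72 = 137.51 million.
Numerator = 11.72 + 1.41 + 5.35 = 18.48 million.
Denominator = 137.51 + 1.41 = 138.92 million.
Broad rate = 18.48 / 138.92 = 13.30%.

Broad underutilization rate ≈ 13.30%.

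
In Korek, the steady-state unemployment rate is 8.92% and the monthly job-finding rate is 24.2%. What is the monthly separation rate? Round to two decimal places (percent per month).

Separation rate ≈ 2.37% per month.

From u* = s/(s+f): s = u·f/(1−u).
s = 0.0892 × 24.2 / (1 − 0.0892) = 2.1586 / 0.9108 ≈ 2.37% per month.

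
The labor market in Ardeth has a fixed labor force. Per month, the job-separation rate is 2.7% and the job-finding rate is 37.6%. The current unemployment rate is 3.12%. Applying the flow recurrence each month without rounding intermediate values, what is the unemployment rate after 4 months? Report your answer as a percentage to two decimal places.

Unemployment rate after four months ≈ 6.25%.

With a fixed labor force, u_{t+1} = u_t + s·(1−u_t) − f·u_t = u_t·(1−s−f) + s.
Here 1−s−f = 0.597 and s = 0.027.
u_1 = 0.031200 × 0.597 + 0.027 = 0.045626.
u_2 = 0.045626 × 0.597 + 0.027 = 0.054239.
u_3 = 0.054239 × 0.597 + 0.027 = 0.059381.
u_4 = 0.059381 × 0.597 + 0.027 = 0.062450.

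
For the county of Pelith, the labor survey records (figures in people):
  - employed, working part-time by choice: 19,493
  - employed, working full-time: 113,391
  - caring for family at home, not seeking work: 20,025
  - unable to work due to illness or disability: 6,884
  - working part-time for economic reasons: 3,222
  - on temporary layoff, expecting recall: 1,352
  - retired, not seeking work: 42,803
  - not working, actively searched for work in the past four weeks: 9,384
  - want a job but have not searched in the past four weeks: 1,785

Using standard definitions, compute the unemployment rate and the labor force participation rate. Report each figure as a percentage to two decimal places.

Unemployment rate ≈ 7.31%; labor force participation rate ≈ 67.25%.

Employed = 19,493 + 113,391 + 3,222 = 136,106 (anyone who worked, including part-time for economic reasons, counts as employed).
Unemployed = 1,352 + 9,384 = 10,736 (jobless and actively searching, or on temporary layoff).
Labor force = 136,106 + 10,736 = 146,842.
Not in labor force = 20,025 + 6,884 + 42,803 + 1,785 = 71,497 (those not working and not actively searching are outside the labor force — including those who want a job but have given up searching).
Civilian working-age population = 146,842 + 71,497 = 218,339.
Unemployment rate = 10,736 / 146,842 = 7.31%.
Labor force participation rate = 146,842 / 218,339 = 67.25%.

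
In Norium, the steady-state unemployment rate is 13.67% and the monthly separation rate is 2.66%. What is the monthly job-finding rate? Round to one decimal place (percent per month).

Job-finding rate ≈ 16.8% per month.

From u* = s/(s+f): f = s·(1−u)/u.
f = 2.66 × (1 − 0.1367) / 0.1367 = 2.2964 / 0.1367 ≈ 16.8% per month.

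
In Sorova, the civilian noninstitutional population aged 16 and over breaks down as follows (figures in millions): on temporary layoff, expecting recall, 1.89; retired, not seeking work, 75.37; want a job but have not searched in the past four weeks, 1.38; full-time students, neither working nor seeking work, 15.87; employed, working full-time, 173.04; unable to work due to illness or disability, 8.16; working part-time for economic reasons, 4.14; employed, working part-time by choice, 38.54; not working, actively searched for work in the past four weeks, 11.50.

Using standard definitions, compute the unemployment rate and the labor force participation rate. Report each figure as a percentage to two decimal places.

Employed = 173.04 + 4.14 + 38.54 = 215.72 million (anyone who worked, including part-time for economic reasons, counts as employed).
Unemployed = 1.89 + 11.50 = 13.39 million (jobless and actively searching, or on temporary layoff).
Labor force = 215.72 + 13.39 = 229.11 million.
Not in labor force = 75.37 + 1.38 + 15.87 + 8.16 = 100.78 million (those not working and not actively searching are outside the labor force — including those who want a job but have given up searching).
Civilian working-age population = 229.11 + 100.78 = 329.89 million.
Unemployment rate = 13.39 / 229.11 = 5.84%.
Labor force participation rate = 229.11 / 329.89 = 69.45%.

Unemployment rate ≈ 5.84%; labor force participation rate ≈ 69.45%.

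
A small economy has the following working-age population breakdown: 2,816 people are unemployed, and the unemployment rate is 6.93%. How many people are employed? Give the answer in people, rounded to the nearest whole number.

Labor force = U / u = 2,816 / 0.0693 ≈ 40,635.
Employed = labor force − unemployed = 40,635 − 2,816 = 37,819.

About 37,819 are employed.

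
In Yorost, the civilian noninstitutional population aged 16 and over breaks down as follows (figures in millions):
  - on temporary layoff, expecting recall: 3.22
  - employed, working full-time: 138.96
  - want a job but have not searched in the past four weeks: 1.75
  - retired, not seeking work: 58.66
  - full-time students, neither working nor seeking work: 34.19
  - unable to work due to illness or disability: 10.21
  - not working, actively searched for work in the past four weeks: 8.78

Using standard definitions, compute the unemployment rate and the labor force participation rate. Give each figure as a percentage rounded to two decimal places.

Employed = 138.96 million.
Unemployed = 3.22 + 8.78 = 12.00 million (jobless and actively searching, or on temporary layoff).
Labor force = 138.96 + 12.00 = 150.96 million.
Not in labor force = 1.75 + 58.66 + 34.19 + 10.21 = 104.81 million (those not working and not actively searching are outside the labor force — including those who want a job but have given up searching).
Civilian working-age population = 150.96 + 104.81 = 255.77 million.
Unemployment rate = 12.00 / 150.96 = 7.95%.
Labor force participation rate = 150.96 / 255.77 = 59.02%.

Unemployment rate ≈ 7.95%; labor force participation rate ≈ 59.02%.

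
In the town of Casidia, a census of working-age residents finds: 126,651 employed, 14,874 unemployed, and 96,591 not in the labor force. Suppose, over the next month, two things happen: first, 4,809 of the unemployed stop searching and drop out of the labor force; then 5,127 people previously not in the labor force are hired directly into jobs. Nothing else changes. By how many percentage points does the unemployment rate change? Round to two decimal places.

The unemployment rate changes by −3.41 percentage points.

Initially, labor force = 126,651 + 14,874 = 141,525, so u = 14,874/141,525 = 10.51%.
After the first change, unemployed and labor force both fall by 4,809 → E = 126,651, U = 10,065, labor force = 136,716.
After the second change, employed and labor force both rise by 5,127; unemployed unchanged → E = 131,778, U = 10,065, labor force = 141,843.
New unemployment rate = 10,065 / 141,843 = 7.10%.
Change = 7.10% − 10.51% = −3.41 percentage points.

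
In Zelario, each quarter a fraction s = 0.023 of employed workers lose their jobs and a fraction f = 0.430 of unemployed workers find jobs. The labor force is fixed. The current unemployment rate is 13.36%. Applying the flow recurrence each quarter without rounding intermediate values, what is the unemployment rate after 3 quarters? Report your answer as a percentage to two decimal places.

With a fixed labor force, u_{t+1} = u_t + s·(1−u_t) − f·u_t = u_t·(1−s−f) + s.
Here 1−s−f = 0.547 and s = 0.023.
u_1 = 0.133600 × 0.547 + 0.023 = 0.096079.
u_2 = 0.096079 × 0.547 + 0.023 = 0.075555.
u_3 = 0.075555 × 0.547 + 0.023 = 0.064329.

Unemployment rate after three quarters ≈ 6.43%.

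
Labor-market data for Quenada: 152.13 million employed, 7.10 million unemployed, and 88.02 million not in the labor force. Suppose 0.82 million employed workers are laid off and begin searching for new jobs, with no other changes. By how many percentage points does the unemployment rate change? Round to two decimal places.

Initially, labor force = 152.13 + 7.10 = 159.23 million, so u = 7.10/159.23 = 4.46%.
After the change, employed falls and unemployed rises by 0.82; labor force unchanged → E = 151.31, U = 7.92, labor force = 159.23 million.
New unemployment rate = 7.92 / 159.23 = 4.97%.
Change = 4.97% − 4.46% = +0.51 percentage points.

The unemployment rate changes by +0.51 percentage points.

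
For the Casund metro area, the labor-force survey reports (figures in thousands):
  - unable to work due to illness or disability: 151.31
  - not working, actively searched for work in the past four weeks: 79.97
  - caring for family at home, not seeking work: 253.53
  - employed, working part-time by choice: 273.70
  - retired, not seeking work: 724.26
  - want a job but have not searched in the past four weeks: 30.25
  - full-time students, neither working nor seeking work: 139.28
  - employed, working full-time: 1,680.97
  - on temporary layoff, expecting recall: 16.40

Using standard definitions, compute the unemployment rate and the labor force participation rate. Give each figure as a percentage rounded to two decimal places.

Unemployment rate ≈ 4.70%; labor force participation rate ≈ 61.23%.

Employed = 273.70 + 1,680.97 = 1,954.67 thousand.
Unemployed = 79.97 + 16.40 = 96.37 thousand (jobless and actively searching, or on temporary layoff).
Labor force = 1,954.67 + 96.37 = 2,051.04 thousand.
Not in labor force = 151.31 + 253.53 + 724.26 + 30.25 + 139.28 = 1,298.63 thousand (those not working and not actively searching are outside the labor force — including those who want a job but have given up searching).
Civilian working-age population = 2,051.04 + 1,298.63 = 3,349.67 thousand.
Unemployment rate = 96.37 / 2,051.04 = 4.70%.
Labor force participation rate = 2,051.04 / 3,349.67 = 61.23%.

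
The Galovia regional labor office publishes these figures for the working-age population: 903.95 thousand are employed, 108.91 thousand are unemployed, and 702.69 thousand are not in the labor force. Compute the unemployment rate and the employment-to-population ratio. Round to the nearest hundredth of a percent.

Labor force = employed + unemployed = 903.95 + 108.91 = 1,012.86 thousand.
Working-age population = 1,012.86 + 702.69 = 1,715.55 thousand.
Unemployment rate = 108.91 / 1,012.86 = 10.75%.
Employment-population ratio = 903.95 / 1,715.55 = 52.69%.

Unemployment rate ≈ 10.75%; employment-population ratio ≈ 52.69%.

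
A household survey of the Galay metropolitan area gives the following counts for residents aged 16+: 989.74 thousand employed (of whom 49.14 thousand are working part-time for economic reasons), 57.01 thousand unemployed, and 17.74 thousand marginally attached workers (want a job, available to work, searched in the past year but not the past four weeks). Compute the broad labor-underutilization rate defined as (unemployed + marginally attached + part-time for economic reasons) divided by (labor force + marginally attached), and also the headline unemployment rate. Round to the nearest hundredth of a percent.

Labor force = 989.74 + 57.01 = 1,046.75 thousand.
Numerator = 57.01 + 17.74 + 49.14 = 123.89 thousand.
Denominator = 1,046.75 + 17.74 = 1,064.49 thousand.
Broad rate = 123.89 / 1,064.49 = 11.64%.
Headline unemployment rate = 57.01 / 1,046.75 = 5.45%.

Broad underutilization rate ≈ 11.64%; headline unemployment rate ≈ 5.45%.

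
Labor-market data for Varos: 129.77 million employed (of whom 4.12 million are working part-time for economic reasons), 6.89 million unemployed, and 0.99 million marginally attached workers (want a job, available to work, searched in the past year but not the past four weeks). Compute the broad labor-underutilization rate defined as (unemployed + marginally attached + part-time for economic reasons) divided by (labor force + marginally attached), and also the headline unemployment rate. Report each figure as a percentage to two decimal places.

Labor force = 129.77 + 6.89 = 136.66 million.
Numerator = 6.89 + 0.99 + 4.12 = 12.00 million.
Denominator = 136.66 + 0.99 = 137.65 million.
Broad rate = 12.00 / 137.65 = 8.72%.
Headline unemployment rate = 6.89 / 136.66 = 5.04%.

Broad underutilization rate ≈ 8.72%; headline unemployment rate ≈ 5.04%.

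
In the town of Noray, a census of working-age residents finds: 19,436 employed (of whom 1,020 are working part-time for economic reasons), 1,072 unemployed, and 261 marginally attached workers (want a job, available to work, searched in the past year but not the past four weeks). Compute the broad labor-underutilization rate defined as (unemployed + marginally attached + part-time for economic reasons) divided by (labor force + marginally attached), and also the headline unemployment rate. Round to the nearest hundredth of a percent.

Broad underutilization rate ≈ 11.33%; headline unemployment rate ≈ 5.23%.

Labor force = 19,436 + 1,072 = 20,508.
Numerator = 1,072 + 261 + 1,020 = 2,353.
Denominator = 20,508 + 261 = 20,769.
Broad rate = 2,353 / 20,769 = 11.33%.
Headline unemployment rate = 1,072 / 20,508 = 5.23%.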